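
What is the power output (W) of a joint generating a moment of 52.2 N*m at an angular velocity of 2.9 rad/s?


P = M * omega
P = 52.2 * 2.9
P = 151.3800


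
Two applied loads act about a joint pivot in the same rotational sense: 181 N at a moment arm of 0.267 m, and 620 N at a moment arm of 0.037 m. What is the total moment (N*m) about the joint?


M = F1 * d1 + F2 * d2
M = 181 * 0.267 + 620 * 0.037
M = 48.3270 + 22.9400
M = 71.2670


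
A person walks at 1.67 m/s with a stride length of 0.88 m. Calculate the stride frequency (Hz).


f = v / stride_length
f = 1.67 / 0.88
f = 1.8977


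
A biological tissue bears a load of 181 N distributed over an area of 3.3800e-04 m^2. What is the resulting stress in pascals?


stress = F / A
stress = 181 / 3.3800e-04
stress = 535502.9586


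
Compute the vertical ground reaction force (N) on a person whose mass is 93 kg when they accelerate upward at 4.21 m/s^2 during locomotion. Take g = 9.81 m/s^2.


GRF = m * (g + a)
GRF = 93 * (9.81 + 4.21)
GRF = 93 * 14.0200
GRF = 1303.8600


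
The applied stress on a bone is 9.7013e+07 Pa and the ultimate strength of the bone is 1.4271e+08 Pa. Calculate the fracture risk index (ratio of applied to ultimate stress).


FRI = applied / ultimate
FRI = 9.7013e+07 / 1.4271e+08
FRI = 0.6798


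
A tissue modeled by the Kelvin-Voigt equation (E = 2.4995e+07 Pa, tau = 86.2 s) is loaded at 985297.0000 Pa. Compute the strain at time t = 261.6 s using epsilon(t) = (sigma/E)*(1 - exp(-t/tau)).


epsilon(t) = (sigma/E) * (1 - exp(-t/tau))
sigma/E = 985297.0000 / 2.4995e+07 = 0.0394
exp(-t/tau) = exp(-261.6 / 86.2) = 0.0481
epsilon = 0.0394 * (1 - 0.0481)
epsilon = 0.0375


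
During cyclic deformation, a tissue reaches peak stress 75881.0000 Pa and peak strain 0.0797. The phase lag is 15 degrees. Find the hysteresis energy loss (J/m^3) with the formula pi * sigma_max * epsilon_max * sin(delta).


E_loss = pi * sigma_max * epsilon_max * sin(delta)
delta = 15 deg = 0.2618 rad
sin(delta) = 0.2588
E_loss = pi * 75881.0000 * 0.0797 * 0.2588
E_loss = 4917.4219


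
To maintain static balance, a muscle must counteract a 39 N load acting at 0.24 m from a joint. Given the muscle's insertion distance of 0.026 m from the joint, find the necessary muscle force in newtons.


F_muscle = W * d_load / d_muscle
F_muscle = 39 * 0.24 / 0.026
Numerator = 9.3600
F_muscle = 360.0000


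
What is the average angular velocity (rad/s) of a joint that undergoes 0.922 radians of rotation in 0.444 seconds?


omega = delta_theta / delta_t
omega = 0.922 / 0.444
omega = 2.0766


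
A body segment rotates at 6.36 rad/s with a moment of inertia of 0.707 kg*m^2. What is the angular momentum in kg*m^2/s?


L = I * omega
L = 0.707 * 6.36
L = 4.4965


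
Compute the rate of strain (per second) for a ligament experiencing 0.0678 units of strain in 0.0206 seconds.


strain_rate = delta_strain / delta_t
strain_rate = 0.0678 / 0.0206
strain_rate = 3.2913


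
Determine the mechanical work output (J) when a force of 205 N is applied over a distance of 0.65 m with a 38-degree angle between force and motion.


W = F * d * cos(theta)
theta = 38 deg = 0.6632 rad
cos(theta) = 0.7880
W = 205 * 0.65 * 0.7880
W = 105.0024


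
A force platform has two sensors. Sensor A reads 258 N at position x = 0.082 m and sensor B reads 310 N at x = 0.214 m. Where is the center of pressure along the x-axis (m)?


COP_x = (F1*x1 + F2*x2) / (F1 + F2)
COP_x = (258*0.082 + 310*0.214) / (258 + 310)
Numerator = 87.4960
Denominator = 568
COP_x = 0.1540


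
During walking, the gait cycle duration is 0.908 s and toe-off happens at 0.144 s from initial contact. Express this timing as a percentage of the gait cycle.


pct = (event_time / cycle_time) * 100
pct = (0.144 / 0.908) * 100
ratio = 0.1586
pct = 15.8590


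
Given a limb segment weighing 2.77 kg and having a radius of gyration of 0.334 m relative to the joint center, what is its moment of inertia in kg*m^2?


I = m * k^2
I = 2.77 * 0.334^2
k^2 = 0.1116
I = 0.3090


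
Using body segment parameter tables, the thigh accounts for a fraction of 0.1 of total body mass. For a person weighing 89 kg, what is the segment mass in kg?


m_segment = body_mass * fraction
m_segment = 89 * 0.1
m_segment = 8.9000


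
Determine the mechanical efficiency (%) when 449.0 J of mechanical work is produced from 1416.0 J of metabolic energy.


eta = (W_mech / E_meta) * 100
eta = (449.0 / 1416.0) * 100
ratio = 0.3171
eta = 31.7090


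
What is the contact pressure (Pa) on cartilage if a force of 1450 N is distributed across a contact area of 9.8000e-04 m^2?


P = F / A
P = 1450 / 9.8000e-04
P = 1.4796e+06


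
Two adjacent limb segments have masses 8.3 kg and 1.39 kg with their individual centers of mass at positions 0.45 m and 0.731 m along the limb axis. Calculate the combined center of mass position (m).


COM = (m1*x1 + m2*x2) / (m1 + m2)
COM = (8.3*0.45 + 1.39*0.731) / (8.3 + 1.39)
Numerator = 4.7511
Denominator = 9.6900
COM = 0.4903


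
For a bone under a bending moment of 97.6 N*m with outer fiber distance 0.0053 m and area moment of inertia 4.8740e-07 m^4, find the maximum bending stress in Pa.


sigma = M * c / I
sigma = 97.6 * 0.0053 / 4.8740e-07
M * c = 0.5173
sigma = 1.0613e+06


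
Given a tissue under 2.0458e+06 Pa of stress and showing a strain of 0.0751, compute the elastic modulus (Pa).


E = stress / strain
E = 2.0458e+06 / 0.0751
E = 2.7241e+07


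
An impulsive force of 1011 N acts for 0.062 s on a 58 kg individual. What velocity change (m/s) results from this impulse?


J = F * dt = 1011 * 0.062 = 62.6820 N*s
delta_v = J / m
delta_v = 62.6820 / 58
delta_v = 1.0807


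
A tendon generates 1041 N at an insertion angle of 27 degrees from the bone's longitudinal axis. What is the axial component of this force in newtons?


F_eff = F_tendon * cos(theta)
theta = 27 deg = 0.4712 rad
cos(theta) = 0.8910
F_eff = 1041 * 0.8910
F_eff = 927.5378


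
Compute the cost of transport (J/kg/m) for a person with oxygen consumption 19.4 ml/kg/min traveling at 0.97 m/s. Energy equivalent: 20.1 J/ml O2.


Power per kg = VO2 * 20.1 / 60
Power per kg = 19.4 * 20.1 / 60 = 6.4990 W/kg
Cost = power_per_kg / speed
Cost = 6.4990 / 0.97
Cost = 6.7000


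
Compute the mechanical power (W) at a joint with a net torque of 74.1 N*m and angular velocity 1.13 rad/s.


P = M * omega
P = 74.1 * 1.13
P = 83.7330


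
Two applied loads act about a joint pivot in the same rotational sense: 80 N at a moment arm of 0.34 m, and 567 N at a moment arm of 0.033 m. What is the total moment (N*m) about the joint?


M = F1 * d1 + F2 * d2
M = 80 * 0.34 + 567 * 0.033
M = 27.2000 + 18.7110
M = 45.9110


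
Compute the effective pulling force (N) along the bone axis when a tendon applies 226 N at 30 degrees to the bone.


F_eff = F_tendon * cos(theta)
theta = 30 deg = 0.5236 rad
cos(theta) = 0.8660
F_eff = 226 * 0.8660
F_eff = 195.7217


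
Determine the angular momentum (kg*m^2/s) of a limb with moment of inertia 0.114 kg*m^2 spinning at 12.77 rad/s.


L = I * omega
L = 0.114 * 12.77
L = 1.4558


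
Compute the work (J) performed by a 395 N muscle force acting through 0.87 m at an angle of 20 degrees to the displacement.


W = F * d * cos(theta)
theta = 20 deg = 0.3491 rad
cos(theta) = 0.9397
W = 395 * 0.87 * 0.9397
W = 322.9254


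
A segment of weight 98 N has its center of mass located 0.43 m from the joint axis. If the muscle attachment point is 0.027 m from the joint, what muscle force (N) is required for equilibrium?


F_muscle = W * d_load / d_muscle
F_muscle = 98 * 0.43 / 0.027
Numerator = 42.1400
F_muscle = 1560.7407


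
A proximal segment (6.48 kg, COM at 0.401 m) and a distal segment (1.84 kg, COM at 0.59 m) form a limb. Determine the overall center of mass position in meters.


COM = (m1*x1 + m2*x2) / (m1 + m2)
COM = (6.48*0.401 + 1.84*0.59) / (6.48 + 1.84)
Numerator = 3.6841
Denominator = 8.3200
COM = 0.4428


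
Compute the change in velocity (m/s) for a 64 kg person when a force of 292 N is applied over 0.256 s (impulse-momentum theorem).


J = F * dt = 292 * 0.256 = 74.7520 N*s
delta_v = J / m
delta_v = 74.7520 / 64
delta_v = 1.1680


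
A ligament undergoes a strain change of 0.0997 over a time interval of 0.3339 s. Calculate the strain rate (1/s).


strain_rate = delta_strain / delta_t
strain_rate = 0.0997 / 0.3339
strain_rate = 0.2986


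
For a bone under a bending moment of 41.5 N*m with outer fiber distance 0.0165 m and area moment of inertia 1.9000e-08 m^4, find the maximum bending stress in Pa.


sigma = M * c / I
sigma = 41.5 * 0.0165 / 1.9000e-08
M * c = 0.6848
sigma = 3.6039e+07


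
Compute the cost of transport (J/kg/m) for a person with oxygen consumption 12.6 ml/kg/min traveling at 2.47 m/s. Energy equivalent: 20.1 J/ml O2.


Power per kg = VO2 * 20.1 / 60
Power per kg = 12.6 * 20.1 / 60 = 4.2210 W/kg
Cost = power_per_kg / speed
Cost = 4.2210 / 2.47
Cost = 1.7089


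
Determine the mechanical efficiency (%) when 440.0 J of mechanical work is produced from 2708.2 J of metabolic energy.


eta = (W_mech / E_meta) * 100
eta = (440.0 / 2708.2) * 100
ratio = 0.1625
eta = 16.2470


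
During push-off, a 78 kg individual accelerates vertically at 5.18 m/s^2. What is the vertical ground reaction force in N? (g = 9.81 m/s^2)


GRF = m * (g + a)
GRF = 78 * (9.81 + 5.18)
GRF = 78 * 14.9900
GRF = 1169.2200


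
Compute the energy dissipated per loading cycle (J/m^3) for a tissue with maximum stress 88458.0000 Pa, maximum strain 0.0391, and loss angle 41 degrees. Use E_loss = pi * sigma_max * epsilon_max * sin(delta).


E_loss = pi * sigma_max * epsilon_max * sin(delta)
delta = 41 deg = 0.7156 rad
sin(delta) = 0.6561
E_loss = pi * 88458.0000 * 0.0391 * 0.6561
E_loss = 7128.6397


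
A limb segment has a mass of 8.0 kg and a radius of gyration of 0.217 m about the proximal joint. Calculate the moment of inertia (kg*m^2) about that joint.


I = m * k^2
I = 8.0 * 0.217^2
k^2 = 0.0471
I = 0.3767


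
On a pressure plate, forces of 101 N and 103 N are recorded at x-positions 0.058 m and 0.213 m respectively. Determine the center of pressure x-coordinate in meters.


COP_x = (F1*x1 + F2*x2) / (F1 + F2)
COP_x = (101*0.058 + 103*0.213) / (101 + 103)
Numerator = 27.7970
Denominator = 204
COP_x = 0.1363


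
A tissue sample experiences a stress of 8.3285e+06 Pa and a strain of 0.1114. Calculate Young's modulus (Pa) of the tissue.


E = stress / strain
E = 8.3285e+06 / 0.1114
E = 7.4762e+07


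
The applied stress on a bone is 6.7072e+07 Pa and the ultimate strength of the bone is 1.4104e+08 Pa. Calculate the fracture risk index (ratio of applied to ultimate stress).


FRI = applied / ultimate
FRI = 6.7072e+07 / 1.4104e+08
FRI = 0.4756


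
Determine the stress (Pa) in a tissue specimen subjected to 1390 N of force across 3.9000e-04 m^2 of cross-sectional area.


stress = F / A
stress = 1390 / 3.9000e-04
stress = 3.5641e+06


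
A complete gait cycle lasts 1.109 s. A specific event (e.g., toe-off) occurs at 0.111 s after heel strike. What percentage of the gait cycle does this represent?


pct = (event_time / cycle_time) * 100
pct = (0.111 / 1.109) * 100
ratio = 0.1001
pct = 10.0090


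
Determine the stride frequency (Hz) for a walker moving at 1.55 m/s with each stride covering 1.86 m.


f = v / stride_length
f = 1.55 / 1.86
f = 0.8333


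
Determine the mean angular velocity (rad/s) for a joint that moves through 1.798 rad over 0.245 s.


omega = delta_theta / delta_t
omega = 1.798 / 0.245
omega = 7.3388


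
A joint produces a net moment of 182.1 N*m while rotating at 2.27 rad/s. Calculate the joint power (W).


P = M * omega
P = 182.1 * 2.27
P = 413.3670


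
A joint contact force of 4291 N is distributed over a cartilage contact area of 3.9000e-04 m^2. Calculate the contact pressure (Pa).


P = F / A
P = 4291 / 3.9000e-04
P = 1.1003e+07


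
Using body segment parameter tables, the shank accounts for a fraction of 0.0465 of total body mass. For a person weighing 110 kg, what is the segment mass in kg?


m_segment = body_mass * fraction
m_segment = 110 * 0.0465
m_segment = 5.1150


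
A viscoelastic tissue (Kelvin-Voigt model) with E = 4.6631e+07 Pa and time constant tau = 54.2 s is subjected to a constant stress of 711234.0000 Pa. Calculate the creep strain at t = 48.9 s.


epsilon(t) = (sigma/E) * (1 - exp(-t/tau))
sigma/E = 711234.0000 / 4.6631e+07 = 0.0153
exp(-t/tau) = exp(-48.9 / 54.2) = 0.4057
epsilon = 0.0153 * (1 - 0.4057)
epsilon = 0.0091


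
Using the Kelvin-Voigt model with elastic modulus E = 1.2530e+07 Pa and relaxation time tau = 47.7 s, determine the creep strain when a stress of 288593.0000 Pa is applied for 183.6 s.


epsilon(t) = (sigma/E) * (1 - exp(-t/tau))
sigma/E = 288593.0000 / 1.2530e+07 = 0.0230
exp(-t/tau) = exp(-183.6 / 47.7) = 0.0213
epsilon = 0.0230 * (1 - 0.0213)
epsilon = 0.0225


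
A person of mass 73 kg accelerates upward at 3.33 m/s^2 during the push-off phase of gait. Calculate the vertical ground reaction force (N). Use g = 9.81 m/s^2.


GRF = m * (g + a)
GRF = 73 * (9.81 + 3.33)
GRF = 73 * 13.1400
GRF = 959.2200


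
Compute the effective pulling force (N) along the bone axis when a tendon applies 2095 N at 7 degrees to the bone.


F_eff = F_tendon * cos(theta)
theta = 7 deg = 0.1222 rad
cos(theta) = 0.9925
F_eff = 2095 * 0.9925
F_eff = 2079.3842


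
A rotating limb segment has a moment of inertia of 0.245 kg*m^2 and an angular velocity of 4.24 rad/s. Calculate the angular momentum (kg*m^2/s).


L = I * omega
L = 0.245 * 4.24
L = 1.0388


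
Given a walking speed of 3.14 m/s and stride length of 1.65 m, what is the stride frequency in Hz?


f = v / stride_length
f = 3.14 / 1.65
f = 1.9030


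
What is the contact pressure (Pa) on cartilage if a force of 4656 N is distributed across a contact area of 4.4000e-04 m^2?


P = F / A
P = 4656 / 4.4000e-04
P = 1.0582e+07


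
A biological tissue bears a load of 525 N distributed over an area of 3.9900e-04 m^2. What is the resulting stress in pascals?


stress = F / A
stress = 525 / 3.9900e-04
stress = 1.3158e+06


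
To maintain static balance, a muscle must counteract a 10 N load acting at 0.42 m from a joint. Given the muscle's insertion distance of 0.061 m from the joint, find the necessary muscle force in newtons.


F_muscle = W * d_load / d_muscle
F_muscle = 10 * 0.42 / 0.061
Numerator = 4.2000
F_muscle = 68.8525


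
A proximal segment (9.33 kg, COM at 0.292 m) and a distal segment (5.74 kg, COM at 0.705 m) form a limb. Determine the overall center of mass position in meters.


COM = (m1*x1 + m2*x2) / (m1 + m2)
COM = (9.33*0.292 + 5.74*0.705) / (9.33 + 5.74)
Numerator = 6.7711
Denominator = 15.0700
COM = 0.4493


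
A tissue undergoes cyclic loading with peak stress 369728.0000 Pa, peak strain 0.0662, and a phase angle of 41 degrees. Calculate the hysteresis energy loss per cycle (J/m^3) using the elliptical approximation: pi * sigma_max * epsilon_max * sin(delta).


E_loss = pi * sigma_max * epsilon_max * sin(delta)
delta = 41 deg = 0.7156 rad
sin(delta) = 0.6561
E_loss = pi * 369728.0000 * 0.0662 * 0.6561
E_loss = 50446.7417


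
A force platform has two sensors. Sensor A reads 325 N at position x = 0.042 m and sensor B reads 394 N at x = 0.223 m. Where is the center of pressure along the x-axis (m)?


COP_x = (F1*x1 + F2*x2) / (F1 + F2)
COP_x = (325*0.042 + 394*0.223) / (325 + 394)
Numerator = 101.5120
Denominator = 719
COP_x = 0.1412


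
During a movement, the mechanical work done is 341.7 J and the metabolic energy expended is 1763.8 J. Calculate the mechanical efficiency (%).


eta = (W_mech / E_meta) * 100
eta = (341.7 / 1763.8) * 100
ratio = 0.1937
eta = 19.3729


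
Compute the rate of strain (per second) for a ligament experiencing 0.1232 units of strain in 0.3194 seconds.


strain_rate = delta_strain / delta_t
strain_rate = 0.1232 / 0.3194
strain_rate = 0.3857


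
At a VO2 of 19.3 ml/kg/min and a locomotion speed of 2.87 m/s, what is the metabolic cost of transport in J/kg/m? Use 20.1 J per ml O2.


Power per kg = VO2 * 20.1 / 60
Power per kg = 19.3 * 20.1 / 60 = 6.4655 W/kg
Cost = power_per_kg / speed
Cost = 6.4655 / 2.87
Cost = 2.2528


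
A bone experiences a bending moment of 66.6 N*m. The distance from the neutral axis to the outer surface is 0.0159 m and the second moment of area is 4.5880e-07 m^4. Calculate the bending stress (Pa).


sigma = M * c / I
sigma = 66.6 * 0.0159 / 4.5880e-07
M * c = 1.0589
sigma = 2.3081e+06


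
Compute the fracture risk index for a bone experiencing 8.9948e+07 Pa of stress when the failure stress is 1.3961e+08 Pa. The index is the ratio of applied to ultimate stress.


FRI = applied / ultimate
FRI = 8.9948e+07 / 1.3961e+08
FRI = 0.6443


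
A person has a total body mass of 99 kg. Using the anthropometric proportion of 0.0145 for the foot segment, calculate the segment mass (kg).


m_segment = body_mass * fraction
m_segment = 99 * 0.0145
m_segment = 1.4355


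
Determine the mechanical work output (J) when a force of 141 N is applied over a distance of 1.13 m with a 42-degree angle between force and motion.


W = F * d * cos(theta)
theta = 42 deg = 0.7330 rad
cos(theta) = 0.7431
W = 141 * 1.13 * 0.7431
W = 118.4053


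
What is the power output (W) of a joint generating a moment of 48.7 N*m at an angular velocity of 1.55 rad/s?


P = M * omega
P = 48.7 * 1.55
P = 75.4850


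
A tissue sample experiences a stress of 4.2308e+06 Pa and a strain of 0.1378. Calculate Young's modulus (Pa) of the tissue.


E = stress / strain
E = 4.2308e+06 / 0.1378
E = 3.0702e+07


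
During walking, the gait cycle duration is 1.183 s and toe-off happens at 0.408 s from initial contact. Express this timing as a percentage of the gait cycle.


pct = (event_time / cycle_time) * 100
pct = (0.408 / 1.183) * 100
ratio = 0.3449
pct = 34.4886


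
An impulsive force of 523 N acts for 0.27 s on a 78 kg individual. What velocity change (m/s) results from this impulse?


J = F * dt = 523 * 0.27 = 141.2100 N*s
delta_v = J / m
delta_v = 141.2100 / 78
delta_v = 1.8104


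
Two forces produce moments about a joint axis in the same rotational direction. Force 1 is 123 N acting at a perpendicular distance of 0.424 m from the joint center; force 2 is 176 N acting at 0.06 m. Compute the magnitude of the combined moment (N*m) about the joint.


M = F1 * d1 + F2 * d2
M = 123 * 0.424 + 176 * 0.06
M = 52.1520 + 10.5600
M = 62.7120


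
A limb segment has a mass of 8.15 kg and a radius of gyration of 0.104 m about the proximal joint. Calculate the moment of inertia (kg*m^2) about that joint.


I = m * k^2
I = 8.15 * 0.104^2
k^2 = 0.0108
I = 0.0882


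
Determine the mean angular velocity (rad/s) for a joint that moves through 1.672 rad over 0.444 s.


omega = delta_theta / delta_t
omega = 1.672 / 0.444
omega = 3.7658


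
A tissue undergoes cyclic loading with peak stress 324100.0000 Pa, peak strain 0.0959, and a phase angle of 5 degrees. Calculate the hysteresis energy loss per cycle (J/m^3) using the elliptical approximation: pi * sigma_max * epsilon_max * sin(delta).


E_loss = pi * sigma_max * epsilon_max * sin(delta)
delta = 5 deg = 0.0873 rad
sin(delta) = 0.0872
E_loss = pi * 324100.0000 * 0.0959 * 0.0872
E_loss = 8510.2735


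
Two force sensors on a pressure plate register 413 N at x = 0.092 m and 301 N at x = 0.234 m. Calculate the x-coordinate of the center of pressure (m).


COP_x = (F1*x1 + F2*x2) / (F1 + F2)
COP_x = (413*0.092 + 301*0.234) / (413 + 301)
Numerator = 108.4300
Denominator = 714
COP_x = 0.1519


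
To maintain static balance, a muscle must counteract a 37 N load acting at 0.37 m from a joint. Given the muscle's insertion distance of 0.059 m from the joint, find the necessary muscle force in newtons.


F_muscle = W * d_load / d_muscle
F_muscle = 37 * 0.37 / 0.059
Numerator = 13.6900
F_muscle = 232.0339


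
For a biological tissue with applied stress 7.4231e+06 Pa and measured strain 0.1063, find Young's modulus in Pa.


E = stress / strain
E = 7.4231e+06 / 0.1063
E = 6.9832e+07


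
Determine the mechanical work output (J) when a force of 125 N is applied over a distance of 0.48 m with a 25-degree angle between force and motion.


W = F * d * cos(theta)
theta = 25 deg = 0.4363 rad
cos(theta) = 0.9063
W = 125 * 0.48 * 0.9063
W = 54.3785


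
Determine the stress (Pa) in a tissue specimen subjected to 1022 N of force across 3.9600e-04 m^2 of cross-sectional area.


stress = F / A
stress = 1022 / 3.9600e-04
stress = 2.5808e+06


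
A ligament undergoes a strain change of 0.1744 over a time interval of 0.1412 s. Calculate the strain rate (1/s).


strain_rate = delta_strain / delta_t
strain_rate = 0.1744 / 0.1412
strain_rate = 1.2351


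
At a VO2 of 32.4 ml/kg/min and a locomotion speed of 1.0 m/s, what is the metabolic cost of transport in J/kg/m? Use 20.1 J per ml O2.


Power per kg = VO2 * 20.1 / 60
Power per kg = 32.4 * 20.1 / 60 = 10.8540 W/kg
Cost = power_per_kg / speed
Cost = 10.8540 / 1.0
Cost = 10.8540


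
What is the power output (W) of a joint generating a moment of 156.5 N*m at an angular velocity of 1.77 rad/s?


P = M * omega
P = 156.5 * 1.77
P = 277.0050


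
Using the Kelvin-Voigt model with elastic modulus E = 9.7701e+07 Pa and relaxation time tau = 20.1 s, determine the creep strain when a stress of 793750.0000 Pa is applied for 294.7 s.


epsilon(t) = (sigma/E) * (1 - exp(-t/tau))
sigma/E = 793750.0000 / 9.7701e+07 = 0.0081
exp(-t/tau) = exp(-294.7 / 20.1) = 4.2905e-07
epsilon = 0.0081 * (1 - 4.2905e-07)
epsilon = 0.0081


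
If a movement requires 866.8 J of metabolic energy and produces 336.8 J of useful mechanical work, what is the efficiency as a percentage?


eta = (W_mech / E_meta) * 100
eta = (336.8 / 866.8) * 100
ratio = 0.3886
eta = 38.8556


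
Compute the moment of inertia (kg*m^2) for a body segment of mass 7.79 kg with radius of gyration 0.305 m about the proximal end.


I = m * k^2
I = 7.79 * 0.305^2
k^2 = 0.0930
I = 0.7247


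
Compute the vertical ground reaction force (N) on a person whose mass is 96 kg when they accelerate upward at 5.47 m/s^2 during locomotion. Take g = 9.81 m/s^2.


GRF = m * (g + a)
GRF = 96 * (9.81 + 5.47)
GRF = 96 * 15.2800
GRF = 1466.8800


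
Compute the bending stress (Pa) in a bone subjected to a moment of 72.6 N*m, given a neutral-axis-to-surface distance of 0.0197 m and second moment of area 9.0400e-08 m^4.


sigma = M * c / I
sigma = 72.6 * 0.0197 / 9.0400e-08
M * c = 1.4302
sigma = 1.5821e+07


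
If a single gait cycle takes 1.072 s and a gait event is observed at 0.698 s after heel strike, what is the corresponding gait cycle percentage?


pct = (event_time / cycle_time) * 100
pct = (0.698 / 1.072) * 100
ratio = 0.6511
pct = 65.1119


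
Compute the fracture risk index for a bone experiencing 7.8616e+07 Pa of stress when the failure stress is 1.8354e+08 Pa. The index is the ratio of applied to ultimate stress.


FRI = applied / ultimate
FRI = 7.8616e+07 / 1.8354e+08
FRI = 0.4283


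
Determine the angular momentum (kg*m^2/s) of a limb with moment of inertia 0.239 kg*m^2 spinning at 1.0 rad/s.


L = I * omega
L = 0.239 * 1.0
L = 0.2390


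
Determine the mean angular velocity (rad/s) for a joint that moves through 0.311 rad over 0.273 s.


omega = delta_theta / delta_t
omega = 0.311 / 0.273
omega = 1.1392


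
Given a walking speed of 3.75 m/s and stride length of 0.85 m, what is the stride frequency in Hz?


f = v / stride_length
f = 3.75 / 0.85
f = 4.4118


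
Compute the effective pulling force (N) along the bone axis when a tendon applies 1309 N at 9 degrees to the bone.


F_eff = F_tendon * cos(theta)
theta = 9 deg = 0.1571 rad
cos(theta) = 0.9877
F_eff = 1309 * 0.9877
F_eff = 1292.8840


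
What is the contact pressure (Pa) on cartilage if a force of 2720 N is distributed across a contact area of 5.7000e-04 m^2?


P = F / A
P = 2720 / 5.7000e-04
P = 4.7719e+06


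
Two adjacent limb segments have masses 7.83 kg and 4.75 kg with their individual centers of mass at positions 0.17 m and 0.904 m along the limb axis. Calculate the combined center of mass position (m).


COM = (m1*x1 + m2*x2) / (m1 + m2)
COM = (7.83*0.17 + 4.75*0.904) / (7.83 + 4.75)
Numerator = 5.6251
Denominator = 12.5800
COM = 0.4471


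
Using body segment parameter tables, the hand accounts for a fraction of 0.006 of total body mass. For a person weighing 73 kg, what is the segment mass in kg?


m_segment = body_mass * fraction
m_segment = 73 * 0.006
m_segment = 0.4380


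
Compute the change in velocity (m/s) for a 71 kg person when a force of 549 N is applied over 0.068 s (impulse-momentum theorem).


J = F * dt = 549 * 0.068 = 37.3320 N*s
delta_v = J / m
delta_v = 37.3320 / 71
delta_v = 0.5258


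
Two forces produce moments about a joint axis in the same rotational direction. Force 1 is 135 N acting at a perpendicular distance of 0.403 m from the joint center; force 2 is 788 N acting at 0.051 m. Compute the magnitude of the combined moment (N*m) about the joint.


M = F1 * d1 + F2 * d2
M = 135 * 0.403 + 788 * 0.051
M = 54.4050 + 40.1880
M = 94.5930


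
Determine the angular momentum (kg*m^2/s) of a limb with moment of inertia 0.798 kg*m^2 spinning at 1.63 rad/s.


L = I * omega
L = 0.798 * 1.63
L = 1.3007


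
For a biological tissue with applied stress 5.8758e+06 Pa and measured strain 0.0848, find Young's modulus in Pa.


E = stress / strain
E = 5.8758e+06 / 0.0848
E = 6.9290e+07


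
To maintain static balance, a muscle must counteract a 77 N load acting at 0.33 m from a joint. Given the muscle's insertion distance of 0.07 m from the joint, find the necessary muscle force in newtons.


F_muscle = W * d_load / d_muscle
F_muscle = 77 * 0.33 / 0.07
Numerator = 25.4100
F_muscle = 363.0000


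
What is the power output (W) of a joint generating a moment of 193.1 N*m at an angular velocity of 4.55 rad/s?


P = M * omega
P = 193.1 * 4.55
P = 878.6050


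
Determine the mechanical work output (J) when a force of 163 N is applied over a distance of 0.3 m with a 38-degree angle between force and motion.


W = F * d * cos(theta)
theta = 38 deg = 0.6632 rad
cos(theta) = 0.7880
W = 163 * 0.3 * 0.7880
W = 38.5337


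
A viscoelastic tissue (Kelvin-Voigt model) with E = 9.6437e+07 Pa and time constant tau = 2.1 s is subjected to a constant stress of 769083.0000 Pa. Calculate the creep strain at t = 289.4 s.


epsilon(t) = (sigma/E) * (1 - exp(-t/tau))
sigma/E = 769083.0000 / 9.6437e+07 = 0.0080
exp(-t/tau) = exp(-289.4 / 2.1) = 1.4128e-60
epsilon = 0.0080 * (1 - 1.4128e-60)
epsilon = 0.0080


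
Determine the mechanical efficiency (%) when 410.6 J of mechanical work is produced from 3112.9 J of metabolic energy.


eta = (W_mech / E_meta) * 100
eta = (410.6 / 3112.9) * 100
ratio = 0.1319
eta = 13.1903


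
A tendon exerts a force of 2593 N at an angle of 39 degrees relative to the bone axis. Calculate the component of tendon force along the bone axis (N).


F_eff = F_tendon * cos(theta)
theta = 39 deg = 0.6807 rad
cos(theta) = 0.7771
F_eff = 2593 * 0.7771
F_eff = 2015.1395


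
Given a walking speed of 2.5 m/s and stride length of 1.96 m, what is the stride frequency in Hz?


f = v / stride_length
f = 2.5 / 1.96
f = 1.2755


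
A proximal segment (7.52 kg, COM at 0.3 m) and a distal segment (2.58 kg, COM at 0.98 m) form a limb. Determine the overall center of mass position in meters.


COM = (m1*x1 + m2*x2) / (m1 + m2)
COM = (7.52*0.3 + 2.58*0.98) / (7.52 + 2.58)
Numerator = 4.7844
Denominator = 10.1000
COM = 0.4737


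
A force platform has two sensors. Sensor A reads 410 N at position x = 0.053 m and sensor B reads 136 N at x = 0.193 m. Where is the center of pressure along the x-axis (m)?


COP_x = (F1*x1 + F2*x2) / (F1 + F2)
COP_x = (410*0.053 + 136*0.193) / (410 + 136)
Numerator = 47.9780
Denominator = 546
COP_x = 0.0879


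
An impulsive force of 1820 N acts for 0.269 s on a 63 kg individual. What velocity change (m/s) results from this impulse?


J = F * dt = 1820 * 0.269 = 489.5800 N*s
delta_v = J / m
delta_v = 489.5800 / 63
delta_v = 7.7711


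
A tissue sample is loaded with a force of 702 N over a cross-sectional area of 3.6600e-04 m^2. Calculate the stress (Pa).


stress = F / A
stress = 702 / 3.6600e-04
stress = 1.9180e+06


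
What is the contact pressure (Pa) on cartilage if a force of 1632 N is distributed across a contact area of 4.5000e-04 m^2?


P = F / A
P = 1632 / 4.5000e-04
P = 3.6267e+06


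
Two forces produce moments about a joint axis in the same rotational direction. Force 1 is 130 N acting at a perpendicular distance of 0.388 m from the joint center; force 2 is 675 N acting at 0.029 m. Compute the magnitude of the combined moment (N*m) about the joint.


M = F1 * d1 + F2 * d2
M = 130 * 0.388 + 675 * 0.029
M = 50.4400 + 19.5750
M = 70.0150


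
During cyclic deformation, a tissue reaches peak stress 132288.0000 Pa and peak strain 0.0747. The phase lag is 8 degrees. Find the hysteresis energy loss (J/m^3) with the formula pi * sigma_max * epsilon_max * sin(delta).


E_loss = pi * sigma_max * epsilon_max * sin(delta)
delta = 8 deg = 0.1396 rad
sin(delta) = 0.1392
E_loss = pi * 132288.0000 * 0.0747 * 0.1392
E_loss = 4320.6216


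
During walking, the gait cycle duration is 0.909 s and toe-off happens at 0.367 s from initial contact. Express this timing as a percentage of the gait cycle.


pct = (event_time / cycle_time) * 100
pct = (0.367 / 0.909) * 100
ratio = 0.4037
pct = 40.3740


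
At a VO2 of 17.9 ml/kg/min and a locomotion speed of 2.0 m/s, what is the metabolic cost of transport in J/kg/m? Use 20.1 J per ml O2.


Power per kg = VO2 * 20.1 / 60
Power per kg = 17.9 * 20.1 / 60 = 5.9965 W/kg
Cost = power_per_kg / speed
Cost = 5.9965 / 2.0
Cost = 2.9983


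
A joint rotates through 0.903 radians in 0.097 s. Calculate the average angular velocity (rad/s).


omega = delta_theta / delta_t
omega = 0.903 / 0.097
omega = 9.3093


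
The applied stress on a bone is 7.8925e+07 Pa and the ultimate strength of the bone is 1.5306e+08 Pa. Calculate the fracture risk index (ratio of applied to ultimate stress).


FRI = applied / ultimate
FRI = 7.8925e+07 / 1.5306e+08
FRI = 0.5156


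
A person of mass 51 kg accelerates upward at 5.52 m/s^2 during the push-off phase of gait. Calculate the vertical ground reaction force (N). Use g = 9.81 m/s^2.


GRF = m * (g + a)
GRF = 51 * (9.81 + 5.52)
GRF = 51 * 15.3300
GRF = 781.8300


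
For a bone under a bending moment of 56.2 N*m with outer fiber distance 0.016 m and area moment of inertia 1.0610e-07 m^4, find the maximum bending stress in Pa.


sigma = M * c / I
sigma = 56.2 * 0.016 / 1.0610e-07
M * c = 0.8992
sigma = 8.4750e+06


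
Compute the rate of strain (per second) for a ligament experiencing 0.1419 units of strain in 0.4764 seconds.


strain_rate = delta_strain / delta_t
strain_rate = 0.1419 / 0.4764
strain_rate = 0.2979


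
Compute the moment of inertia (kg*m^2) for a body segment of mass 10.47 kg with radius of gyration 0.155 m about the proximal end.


I = m * k^2
I = 10.47 * 0.155^2
k^2 = 0.0240
I = 0.2515


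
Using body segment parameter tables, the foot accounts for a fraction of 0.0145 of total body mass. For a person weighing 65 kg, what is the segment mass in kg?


m_segment = body_mass * fraction
m_segment = 65 * 0.0145
m_segment = 0.9425


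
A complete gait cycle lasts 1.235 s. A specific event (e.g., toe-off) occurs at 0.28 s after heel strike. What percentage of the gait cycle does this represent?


pct = (event_time / cycle_time) * 100
pct = (0.28 / 1.235) * 100
ratio = 0.2267
pct = 22.6721


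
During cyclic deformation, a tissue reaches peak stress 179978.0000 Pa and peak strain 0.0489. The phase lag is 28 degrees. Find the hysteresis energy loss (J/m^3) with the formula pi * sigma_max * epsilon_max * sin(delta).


E_loss = pi * sigma_max * epsilon_max * sin(delta)
delta = 28 deg = 0.4887 rad
sin(delta) = 0.4695
E_loss = pi * 179978.0000 * 0.0489 * 0.4695
E_loss = 12980.3811


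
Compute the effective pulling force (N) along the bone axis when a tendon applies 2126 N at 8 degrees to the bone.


F_eff = F_tendon * cos(theta)
theta = 8 deg = 0.1396 rad
cos(theta) = 0.9903
F_eff = 2126 * 0.9903
F_eff = 2105.3099


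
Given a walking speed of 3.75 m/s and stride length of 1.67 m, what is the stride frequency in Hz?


f = v / stride_length
f = 3.75 / 1.67
f = 2.2455


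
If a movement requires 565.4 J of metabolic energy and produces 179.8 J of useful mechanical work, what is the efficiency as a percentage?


eta = (W_mech / E_meta) * 100
eta = (179.8 / 565.4) * 100
ratio = 0.3180
eta = 31.8005


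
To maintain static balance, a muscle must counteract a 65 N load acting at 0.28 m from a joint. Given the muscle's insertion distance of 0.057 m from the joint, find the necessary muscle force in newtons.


F_muscle = W * d_load / d_muscle
F_muscle = 65 * 0.28 / 0.057
Numerator = 18.2000
F_muscle = 319.2982


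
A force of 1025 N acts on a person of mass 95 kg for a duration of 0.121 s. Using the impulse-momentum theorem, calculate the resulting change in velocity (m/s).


J = F * dt = 1025 * 0.121 = 124.0250 N*s
delta_v = J / m
delta_v = 124.0250 / 95
delta_v = 1.3055


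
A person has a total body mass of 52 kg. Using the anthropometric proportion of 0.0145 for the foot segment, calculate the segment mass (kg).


m_segment = body_mass * fraction
m_segment = 52 * 0.0145
m_segment = 0.7540


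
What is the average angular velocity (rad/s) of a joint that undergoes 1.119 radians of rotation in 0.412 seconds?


omega = delta_theta / delta_t
omega = 1.119 / 0.412
omega = 2.7160


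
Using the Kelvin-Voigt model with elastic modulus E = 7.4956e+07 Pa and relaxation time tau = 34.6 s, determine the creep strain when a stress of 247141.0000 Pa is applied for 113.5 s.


epsilon(t) = (sigma/E) * (1 - exp(-t/tau))
sigma/E = 247141.0000 / 7.4956e+07 = 0.0033
exp(-t/tau) = exp(-113.5 / 34.6) = 0.0376
epsilon = 0.0033 * (1 - 0.0376)
epsilon = 0.0032


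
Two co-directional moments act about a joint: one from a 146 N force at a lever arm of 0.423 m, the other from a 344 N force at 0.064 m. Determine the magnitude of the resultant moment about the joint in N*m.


M = F1 * d1 + F2 * d2
M = 146 * 0.423 + 344 * 0.064
M = 61.7580 + 22.0160
M = 83.7740


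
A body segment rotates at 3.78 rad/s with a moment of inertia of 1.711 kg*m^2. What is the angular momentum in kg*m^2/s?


L = I * omega
L = 1.711 * 3.78
L = 6.4676


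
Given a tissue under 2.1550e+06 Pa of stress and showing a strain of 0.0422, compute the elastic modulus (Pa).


E = stress / strain
E = 2.1550e+06 / 0.0422
E = 5.1066e+07


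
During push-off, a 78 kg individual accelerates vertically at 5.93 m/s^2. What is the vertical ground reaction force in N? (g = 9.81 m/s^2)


GRF = m * (g + a)
GRF = 78 * (9.81 + 5.93)
GRF = 78 * 15.7400
GRF = 1227.7200


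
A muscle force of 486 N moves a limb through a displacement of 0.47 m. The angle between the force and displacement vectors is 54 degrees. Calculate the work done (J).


W = F * d * cos(theta)
theta = 54 deg = 0.9425 rad
cos(theta) = 0.5878
W = 486 * 0.47 * 0.5878
W = 134.2619


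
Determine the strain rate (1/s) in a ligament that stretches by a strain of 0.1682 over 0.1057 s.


strain_rate = delta_strain / delta_t
strain_rate = 0.1682 / 0.1057
strain_rate = 1.5913


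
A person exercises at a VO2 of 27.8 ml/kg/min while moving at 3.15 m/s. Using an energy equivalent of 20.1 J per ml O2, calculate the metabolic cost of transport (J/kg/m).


Power per kg = VO2 * 20.1 / 60
Power per kg = 27.8 * 20.1 / 60 = 9.3130 W/kg
Cost = power_per_kg / speed
Cost = 9.3130 / 3.15
Cost = 2.9565


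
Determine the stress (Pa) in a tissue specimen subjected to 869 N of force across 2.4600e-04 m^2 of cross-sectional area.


stress = F / A
stress = 869 / 2.4600e-04
stress = 3.5325e+06


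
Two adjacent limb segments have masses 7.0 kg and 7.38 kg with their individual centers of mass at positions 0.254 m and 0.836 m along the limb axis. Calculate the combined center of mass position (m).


COM = (m1*x1 + m2*x2) / (m1 + m2)
COM = (7.0*0.254 + 7.38*0.836) / (7.0 + 7.38)
Numerator = 7.9477
Denominator = 14.3800
COM = 0.5527


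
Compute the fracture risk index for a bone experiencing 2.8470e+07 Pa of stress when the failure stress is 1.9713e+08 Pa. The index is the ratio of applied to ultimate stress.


FRI = applied / ultimate
FRI = 2.8470e+07 / 1.9713e+08
FRI = 0.1444


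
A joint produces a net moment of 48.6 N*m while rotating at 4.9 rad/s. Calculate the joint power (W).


P = M * omega
P = 48.6 * 4.9
P = 238.1400


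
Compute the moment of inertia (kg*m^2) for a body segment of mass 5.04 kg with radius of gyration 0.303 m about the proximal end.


I = m * k^2
I = 5.04 * 0.303^2
k^2 = 0.0918
I = 0.4627


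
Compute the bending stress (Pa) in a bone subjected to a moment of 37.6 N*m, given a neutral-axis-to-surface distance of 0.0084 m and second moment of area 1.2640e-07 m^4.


sigma = M * c / I
sigma = 37.6 * 0.0084 / 1.2640e-07
M * c = 0.3158
sigma = 2.4987e+06


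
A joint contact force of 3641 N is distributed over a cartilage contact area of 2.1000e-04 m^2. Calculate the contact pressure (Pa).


P = F / A
P = 3641 / 2.1000e-04
P = 1.7338e+07


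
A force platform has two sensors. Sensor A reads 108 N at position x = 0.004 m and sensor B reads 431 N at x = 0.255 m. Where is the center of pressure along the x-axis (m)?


COP_x = (F1*x1 + F2*x2) / (F1 + F2)
COP_x = (108*0.004 + 431*0.255) / (108 + 431)
Numerator = 110.3370
Denominator = 539
COP_x = 0.2047


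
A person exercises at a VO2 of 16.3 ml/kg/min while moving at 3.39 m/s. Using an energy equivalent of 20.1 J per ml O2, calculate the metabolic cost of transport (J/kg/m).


Power per kg = VO2 * 20.1 / 60
Power per kg = 16.3 * 20.1 / 60 = 5.4605 W/kg
Cost = power_per_kg / speed
Cost = 5.4605 / 3.39
Cost = 1.6108


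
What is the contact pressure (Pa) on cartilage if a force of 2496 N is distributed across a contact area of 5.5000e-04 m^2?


P = F / A
P = 2496 / 5.5000e-04
P = 4.5382e+06


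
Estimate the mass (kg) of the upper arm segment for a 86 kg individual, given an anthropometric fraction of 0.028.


m_segment = body_mass * fraction
m_segment = 86 * 0.028
m_segment = 2.4080


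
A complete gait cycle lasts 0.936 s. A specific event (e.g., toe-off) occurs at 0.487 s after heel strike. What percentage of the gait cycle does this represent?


pct = (event_time / cycle_time) * 100
pct = (0.487 / 0.936) * 100
ratio = 0.5203
pct = 52.0299


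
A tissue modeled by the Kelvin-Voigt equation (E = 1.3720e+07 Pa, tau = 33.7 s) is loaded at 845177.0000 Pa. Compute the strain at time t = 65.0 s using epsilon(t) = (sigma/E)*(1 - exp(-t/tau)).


epsilon(t) = (sigma/E) * (1 - exp(-t/tau))
sigma/E = 845177.0000 / 1.3720e+07 = 0.0616
exp(-t/tau) = exp(-65.0 / 33.7) = 0.1453
epsilon = 0.0616 * (1 - 0.1453)
epsilon = 0.0526


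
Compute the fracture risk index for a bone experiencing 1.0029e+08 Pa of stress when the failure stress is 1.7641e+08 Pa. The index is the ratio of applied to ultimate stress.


FRI = applied / ultimate
FRI = 1.0029e+08 / 1.7641e+08
FRI = 0.5685


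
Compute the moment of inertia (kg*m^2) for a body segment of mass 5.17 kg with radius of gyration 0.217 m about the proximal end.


I = m * k^2
I = 5.17 * 0.217^2
k^2 = 0.0471
I = 0.2435
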